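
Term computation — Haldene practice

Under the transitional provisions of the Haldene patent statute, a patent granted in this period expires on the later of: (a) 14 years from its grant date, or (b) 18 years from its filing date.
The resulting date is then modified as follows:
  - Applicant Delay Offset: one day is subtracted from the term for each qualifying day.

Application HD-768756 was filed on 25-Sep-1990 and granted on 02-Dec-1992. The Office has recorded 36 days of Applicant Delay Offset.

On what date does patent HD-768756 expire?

August 20, 2008

(a) grant + 14 years → 2 December 2006.
(b) filing + 18 years → 25 September 2008.
Later of the two: 25 September 2008.
Applicant Delay Offset: −36 days → 20 August 2008.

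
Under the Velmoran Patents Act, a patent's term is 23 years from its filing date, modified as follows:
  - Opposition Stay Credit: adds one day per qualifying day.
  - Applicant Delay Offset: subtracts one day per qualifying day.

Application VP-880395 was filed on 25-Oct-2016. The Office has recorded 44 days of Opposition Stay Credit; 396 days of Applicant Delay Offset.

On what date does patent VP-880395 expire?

Base term: filing date + 23 years → 25 October 2039.
Opposition Stay Credit: +44 days → 8 December 2039.
Applicant Delay Offset: −396 days → 7 November 2038.

2038-11-07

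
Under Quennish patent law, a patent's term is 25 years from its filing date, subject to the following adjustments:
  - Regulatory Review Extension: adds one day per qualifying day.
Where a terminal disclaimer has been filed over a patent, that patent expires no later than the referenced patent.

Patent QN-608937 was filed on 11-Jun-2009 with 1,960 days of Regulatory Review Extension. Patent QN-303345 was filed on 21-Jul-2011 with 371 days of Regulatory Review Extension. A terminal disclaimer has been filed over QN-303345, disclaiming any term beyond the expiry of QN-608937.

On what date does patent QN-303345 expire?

Natural term of QN-303345:
  Base: filing + 25 years → 21 July 2036.
  Regulatory Review Extension: +371 days → 27 July 2037.
Expiry of referenced patent QN-608937:
  Base: filing + 25 years → 11 June 2034.
  Regulatory Review Extension: +1960 days → 23 October 2039.
Terminal disclaimer: QN-303345 expires on the earlier of 27 July 2037 and 23 October 2039.

July 27, 2037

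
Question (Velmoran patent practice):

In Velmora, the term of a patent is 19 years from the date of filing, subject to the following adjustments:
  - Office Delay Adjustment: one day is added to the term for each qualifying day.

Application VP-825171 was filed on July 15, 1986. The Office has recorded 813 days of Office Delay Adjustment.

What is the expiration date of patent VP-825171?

Base term: filing date + 19 years → 15 July 2005.
Office Delay Adjustment: +813 days → 6 October 2007.

2007-10-06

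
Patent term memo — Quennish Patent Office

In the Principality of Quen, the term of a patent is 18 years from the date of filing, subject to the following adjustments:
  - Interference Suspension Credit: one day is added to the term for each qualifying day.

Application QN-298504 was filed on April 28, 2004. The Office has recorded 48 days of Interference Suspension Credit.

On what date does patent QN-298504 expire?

2022-06-15

Base term: filing date + 18 years → 28 April 2022.
Interference Suspension Credit: +48 days → 15 June 2022.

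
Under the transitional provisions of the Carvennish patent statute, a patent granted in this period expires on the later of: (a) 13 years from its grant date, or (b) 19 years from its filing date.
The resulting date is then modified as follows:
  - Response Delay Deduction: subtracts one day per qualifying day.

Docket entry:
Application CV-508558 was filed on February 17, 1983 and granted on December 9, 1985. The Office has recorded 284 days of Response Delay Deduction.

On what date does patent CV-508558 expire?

May 9, 2001

(a) grant + 13 years → 9 December 1998.
(b) filing + 19 years → 17 February 2002.
Later of the two: 17 February 2002.
Response Delay Deduction: −284 days → 9 May 2001.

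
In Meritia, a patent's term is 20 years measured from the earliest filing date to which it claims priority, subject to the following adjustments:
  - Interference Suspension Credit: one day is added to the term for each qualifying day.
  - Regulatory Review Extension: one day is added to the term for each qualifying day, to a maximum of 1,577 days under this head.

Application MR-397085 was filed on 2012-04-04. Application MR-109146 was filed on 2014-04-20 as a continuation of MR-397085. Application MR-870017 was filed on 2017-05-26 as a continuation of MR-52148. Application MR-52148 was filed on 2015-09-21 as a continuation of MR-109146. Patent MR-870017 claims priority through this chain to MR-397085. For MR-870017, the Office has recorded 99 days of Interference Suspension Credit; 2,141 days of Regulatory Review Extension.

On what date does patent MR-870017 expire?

Earliest priority filing: 4 April 2012.
Base term: 4 April 2012 + 20 years → 4 April 2032.
Interference Suspension Credit: +99 days → 12 July 2032.
Regulatory Review Extension: 2141 days claimed exceeds the 1577-day cap, so +1577 days → 5 November 2036.

2036-11-05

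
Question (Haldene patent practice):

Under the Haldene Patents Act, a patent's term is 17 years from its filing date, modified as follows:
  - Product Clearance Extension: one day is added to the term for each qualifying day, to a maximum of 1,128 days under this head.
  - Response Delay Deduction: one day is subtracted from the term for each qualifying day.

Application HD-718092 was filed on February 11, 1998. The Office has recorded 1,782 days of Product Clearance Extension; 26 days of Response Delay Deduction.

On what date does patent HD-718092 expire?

Base term: filing date + 17 years → 11 February 2015.
Product Clearance Extension: 1782 days claimed exceeds the 1128-day cap, so +1128 days → 15 March 2018.
Response Delay Deduction: −26 days → 17 February 2018.

2018-02-17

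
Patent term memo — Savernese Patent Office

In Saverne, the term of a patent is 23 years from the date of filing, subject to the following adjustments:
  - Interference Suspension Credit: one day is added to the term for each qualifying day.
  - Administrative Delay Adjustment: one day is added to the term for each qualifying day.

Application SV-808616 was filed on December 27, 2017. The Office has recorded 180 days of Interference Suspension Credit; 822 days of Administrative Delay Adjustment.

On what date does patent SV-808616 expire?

Base term: filing date + 23 years → 27 December 2040.
Interference Suspension Credit: +180 days → 25 June 2041.
Administrative Delay Adjustment: +822 days → 25 September 2043.

2043-09-25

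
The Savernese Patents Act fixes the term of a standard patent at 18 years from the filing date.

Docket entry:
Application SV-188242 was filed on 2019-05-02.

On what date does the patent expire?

Filing date + 18 years → 2 May 2037.

2037-05-02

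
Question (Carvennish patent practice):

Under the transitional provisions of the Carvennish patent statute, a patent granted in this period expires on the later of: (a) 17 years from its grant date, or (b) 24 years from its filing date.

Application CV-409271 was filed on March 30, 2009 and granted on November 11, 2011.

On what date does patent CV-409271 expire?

(a) grant + 17 years → 11 November 2028.
(b) filing + 24 years → 30 March 2033.
Later of the two: 30 March 2033.

March 30, 2033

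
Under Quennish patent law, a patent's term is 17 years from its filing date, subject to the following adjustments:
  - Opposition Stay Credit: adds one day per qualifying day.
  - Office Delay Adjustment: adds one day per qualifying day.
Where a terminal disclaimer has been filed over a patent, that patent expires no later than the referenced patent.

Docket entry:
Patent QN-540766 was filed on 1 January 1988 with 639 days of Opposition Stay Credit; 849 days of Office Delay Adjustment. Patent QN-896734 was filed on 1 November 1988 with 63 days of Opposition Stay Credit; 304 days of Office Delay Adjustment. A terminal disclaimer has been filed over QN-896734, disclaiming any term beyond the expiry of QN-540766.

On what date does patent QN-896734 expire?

November 3, 2006

Natural term of QN-896734:
  Base: filing + 17 years → 1 November 2005.
  Opposition Stay Credit: +63 days → 3 January 2006.
  Office Delay Adjustment: +304 days → 3 November 2006.
Expiry of referenced patent QN-540766:
  Base: filing + 17 years → 1 January 2005.
  Opposition Stay Credit: +639 days → 2 October 2006.
  Office Delay Adjustment: +849 days → 28 January 2009.
Terminal disclaimer: QN-896734 expires on the earlier of 3 November 2006 and 28 January 2009.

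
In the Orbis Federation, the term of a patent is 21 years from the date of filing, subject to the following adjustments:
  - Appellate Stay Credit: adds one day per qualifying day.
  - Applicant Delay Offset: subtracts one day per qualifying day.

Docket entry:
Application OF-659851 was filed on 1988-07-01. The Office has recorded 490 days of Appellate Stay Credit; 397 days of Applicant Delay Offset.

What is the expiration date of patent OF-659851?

Base term: filing date + 21 years → 1 July 2009.
Appellate Stay Credit: +490 days → 3 November 2010.
Applicant Delay Offset: −397 days → 2 October 2009.

October 2, 2009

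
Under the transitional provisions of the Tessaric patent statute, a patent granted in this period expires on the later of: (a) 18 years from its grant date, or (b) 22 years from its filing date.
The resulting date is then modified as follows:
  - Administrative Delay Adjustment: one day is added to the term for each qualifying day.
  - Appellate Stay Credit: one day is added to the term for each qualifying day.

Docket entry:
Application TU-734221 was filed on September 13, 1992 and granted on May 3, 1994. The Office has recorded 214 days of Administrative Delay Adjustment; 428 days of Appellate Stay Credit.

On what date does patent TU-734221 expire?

(a) grant + 18 years → 3 May 2012.
(b) filing + 22 years → 13 September 2014.
Later of the two: 13 September 2014.
Administrative Delay Adjustment: +214 days → 15 April 2015.
Appellate Stay Credit: +428 days → 16 June 2016.

2016-06-16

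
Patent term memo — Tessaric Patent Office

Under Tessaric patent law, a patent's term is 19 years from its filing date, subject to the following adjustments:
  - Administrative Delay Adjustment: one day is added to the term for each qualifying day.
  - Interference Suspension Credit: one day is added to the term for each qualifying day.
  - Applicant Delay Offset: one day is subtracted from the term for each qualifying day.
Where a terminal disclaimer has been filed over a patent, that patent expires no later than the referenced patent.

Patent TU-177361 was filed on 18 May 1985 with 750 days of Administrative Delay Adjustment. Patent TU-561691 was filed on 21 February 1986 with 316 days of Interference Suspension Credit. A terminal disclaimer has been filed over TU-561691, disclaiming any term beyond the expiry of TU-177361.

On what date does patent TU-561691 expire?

Natural term of TU-561691:
  Base: filing + 19 years → 21 February 2005.
  Interference Suspension Credit: +316 days → 3 January 2006.
Expiry of referenced patent TU-177361:
  Base: filing + 19 years → 18 May 2004.
  Administrative Delay Adjustment: +750 days → 7 June 2006.
Terminal disclaimer: TU-561691 expires on the earlier of 3 January 2006 and 7 June 2006.

2006-01-03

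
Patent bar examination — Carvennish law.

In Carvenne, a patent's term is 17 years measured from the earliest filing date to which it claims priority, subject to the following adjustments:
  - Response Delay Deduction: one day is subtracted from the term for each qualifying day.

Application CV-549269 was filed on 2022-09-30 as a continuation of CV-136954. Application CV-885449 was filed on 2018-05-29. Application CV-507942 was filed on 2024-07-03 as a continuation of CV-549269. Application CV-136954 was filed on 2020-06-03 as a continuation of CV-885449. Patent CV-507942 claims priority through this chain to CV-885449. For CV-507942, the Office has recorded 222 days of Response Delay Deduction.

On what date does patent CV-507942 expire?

Earliest priority filing: 29 May 2018.
Base term: 29 May 2018 + 17 years → 29 May 2035.
Response Delay Deduction: −222 days → 19 October 2034.

October 19, 2034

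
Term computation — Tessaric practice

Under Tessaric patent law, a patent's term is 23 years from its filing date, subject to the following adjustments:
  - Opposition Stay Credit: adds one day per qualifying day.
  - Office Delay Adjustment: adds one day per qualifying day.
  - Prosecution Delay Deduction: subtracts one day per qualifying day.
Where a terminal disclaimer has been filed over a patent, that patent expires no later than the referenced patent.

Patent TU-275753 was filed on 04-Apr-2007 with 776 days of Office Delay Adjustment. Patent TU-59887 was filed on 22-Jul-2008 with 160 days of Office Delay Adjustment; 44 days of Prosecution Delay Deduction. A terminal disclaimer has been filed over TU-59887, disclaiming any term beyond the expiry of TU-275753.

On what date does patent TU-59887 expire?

November 15, 2031

Natural term of TU-59887:
  Base: filing + 23 years → 22 July 2031.
  Office Delay Adjustment: +160 days → 29 December 2031.
  Prosecution Delay Deduction: −44 days → 15 November 2031.
Expiry of referenced patent TU-275753:
  Base: filing + 23 years → 4 April 2030.
  Office Delay Adjustment: +776 days → 19 May 2032.
Terminal disclaimer: TU-59887 expires on the earlier of 15 November 2031 and 19 May 2032.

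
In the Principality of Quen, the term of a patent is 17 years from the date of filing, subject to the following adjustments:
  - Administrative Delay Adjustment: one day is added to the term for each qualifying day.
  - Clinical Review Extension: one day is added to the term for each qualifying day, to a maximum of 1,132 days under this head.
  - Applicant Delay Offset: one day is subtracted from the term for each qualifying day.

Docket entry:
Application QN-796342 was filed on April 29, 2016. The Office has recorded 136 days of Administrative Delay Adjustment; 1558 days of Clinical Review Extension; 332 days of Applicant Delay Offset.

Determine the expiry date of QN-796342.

Base term: filing date + 17 years → 29 April 2033.
Administrative Delay Adjustment: +136 days → 12 September 2033.
Clinical Review Extension: 1558 days claimed exceeds the 1132-day cap, so +1132 days → 18 October 2036.
Applicant Delay Offset: −332 days → 21 November 2035.

November 21, 2035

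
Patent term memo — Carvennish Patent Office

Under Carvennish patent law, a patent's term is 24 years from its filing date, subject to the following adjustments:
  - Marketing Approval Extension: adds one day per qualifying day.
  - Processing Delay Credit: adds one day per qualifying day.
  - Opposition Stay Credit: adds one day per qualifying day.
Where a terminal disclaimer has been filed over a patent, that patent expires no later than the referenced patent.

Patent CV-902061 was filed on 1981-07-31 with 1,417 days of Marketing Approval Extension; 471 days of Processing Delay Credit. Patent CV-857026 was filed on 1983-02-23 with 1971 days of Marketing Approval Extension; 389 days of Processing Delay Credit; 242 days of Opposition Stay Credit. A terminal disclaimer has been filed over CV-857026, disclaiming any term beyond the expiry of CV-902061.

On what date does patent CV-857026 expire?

Natural term of CV-857026:
  Base: filing + 24 years → 23 February 2007.
  Marketing Approval Extension: +1971 days → 17 July 2012.
  Processing Delay Credit: +389 days → 10 August 2013.
  Opposition Stay Credit: +242 days → 9 April 2014.
Expiry of referenced patent CV-902061:
  Base: filing + 24 years → 31 July 2005.
  Marketing Approval Extension: +1417 days → 17 June 2009.
  Processing Delay Credit: +471 days → 1 October 2010.
Terminal disclaimer: CV-857026 expires on the earlier of 9 April 2014 and 1 October 2010.

2010-10-01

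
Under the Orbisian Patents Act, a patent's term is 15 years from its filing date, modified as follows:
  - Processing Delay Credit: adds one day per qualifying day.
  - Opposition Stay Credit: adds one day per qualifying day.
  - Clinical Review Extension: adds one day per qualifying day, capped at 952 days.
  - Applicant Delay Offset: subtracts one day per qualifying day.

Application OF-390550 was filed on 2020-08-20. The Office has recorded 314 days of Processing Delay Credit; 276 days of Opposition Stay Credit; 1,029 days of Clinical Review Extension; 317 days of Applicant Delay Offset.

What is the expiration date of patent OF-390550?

Base term: filing date + 15 years → 20 August 2035.
Processing Delay Credit: +314 days → 29 June 2036.
Opposition Stay Credit: +276 days → 1 April 2037.
Clinical Review Extension: 1029 days claimed exceeds the 952-day cap, so +952 days → 9 November 2039.
Applicant Delay Offset: −317 days → 27 December 2038.

December 27, 2038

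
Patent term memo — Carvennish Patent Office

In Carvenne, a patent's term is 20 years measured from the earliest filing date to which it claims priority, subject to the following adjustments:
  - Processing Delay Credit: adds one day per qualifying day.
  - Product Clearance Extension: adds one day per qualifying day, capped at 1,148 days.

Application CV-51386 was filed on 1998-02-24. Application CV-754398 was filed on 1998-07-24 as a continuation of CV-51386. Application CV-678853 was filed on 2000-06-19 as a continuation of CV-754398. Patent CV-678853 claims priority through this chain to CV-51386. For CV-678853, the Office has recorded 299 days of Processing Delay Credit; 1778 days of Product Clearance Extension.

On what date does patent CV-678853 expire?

2022-02-10

Earliest priority filing: 24 February 1998.
Base term: 24 February 1998 + 20 years → 24 February 2018.
Processing Delay Credit: +299 days → 20 December 2018.
Product Clearance Extension: 1778 days claimed exceeds the 1148-day cap, so +1148 days → 10 February 2022.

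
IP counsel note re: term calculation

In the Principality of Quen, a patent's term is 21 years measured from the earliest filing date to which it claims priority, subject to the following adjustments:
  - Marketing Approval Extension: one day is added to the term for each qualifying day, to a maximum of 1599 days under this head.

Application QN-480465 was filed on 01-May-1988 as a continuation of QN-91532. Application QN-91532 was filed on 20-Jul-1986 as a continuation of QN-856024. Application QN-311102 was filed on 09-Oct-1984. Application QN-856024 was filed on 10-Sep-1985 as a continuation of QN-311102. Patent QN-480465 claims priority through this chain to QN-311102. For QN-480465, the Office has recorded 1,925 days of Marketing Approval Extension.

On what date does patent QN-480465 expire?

February 24, 2010

Earliest priority filing: 9 October 1984.
Base term: 9 October 1984 + 21 years → 9 October 2005.
Marketing Approval Extension: 1925 days claimed exceeds the 1599-day cap, so +1599 days → 24 February 2010.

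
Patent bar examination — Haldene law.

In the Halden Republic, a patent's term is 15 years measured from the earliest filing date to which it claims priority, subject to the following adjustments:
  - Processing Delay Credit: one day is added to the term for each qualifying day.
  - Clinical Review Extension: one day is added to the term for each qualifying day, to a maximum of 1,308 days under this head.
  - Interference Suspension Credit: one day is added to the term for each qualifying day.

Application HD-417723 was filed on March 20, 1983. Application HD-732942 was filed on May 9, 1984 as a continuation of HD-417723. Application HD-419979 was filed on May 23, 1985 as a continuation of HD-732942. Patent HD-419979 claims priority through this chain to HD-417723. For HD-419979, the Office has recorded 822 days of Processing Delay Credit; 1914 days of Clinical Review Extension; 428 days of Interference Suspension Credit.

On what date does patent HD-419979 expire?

2005-03-21

Earliest priority filing: 20 March 1983.
Base term: 20 March 1983 + 15 years → 20 March 1998.
Processing Delay Credit: +822 days → 19 June 2000.
Clinical Review Extension: 1914 days claimed exceeds the 1308-day cap, so +1308 days → 18 January 2004.
Interference Suspension Credit: +428 days → 21 March 2005.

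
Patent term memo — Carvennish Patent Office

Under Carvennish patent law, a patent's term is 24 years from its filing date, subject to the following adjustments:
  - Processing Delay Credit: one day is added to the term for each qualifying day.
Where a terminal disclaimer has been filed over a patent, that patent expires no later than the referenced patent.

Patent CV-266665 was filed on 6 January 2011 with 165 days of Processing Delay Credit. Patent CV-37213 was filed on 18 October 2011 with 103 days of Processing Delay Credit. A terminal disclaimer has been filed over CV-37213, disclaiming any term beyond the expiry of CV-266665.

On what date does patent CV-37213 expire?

June 20, 2035

Natural term of CV-37213:
  Base: filing + 24 years → 18 October 2035.
  Processing Delay Credit: +103 days → 29 January 2036.
Expiry of referenced patent CV-266665:
  Base: filing + 24 years → 6 January 2035.
  Processing Delay Credit: +165 days → 20 June 2035.
Terminal disclaimer: CV-37213 expires on the earlier of 29 January 2036 and 20 June 2035.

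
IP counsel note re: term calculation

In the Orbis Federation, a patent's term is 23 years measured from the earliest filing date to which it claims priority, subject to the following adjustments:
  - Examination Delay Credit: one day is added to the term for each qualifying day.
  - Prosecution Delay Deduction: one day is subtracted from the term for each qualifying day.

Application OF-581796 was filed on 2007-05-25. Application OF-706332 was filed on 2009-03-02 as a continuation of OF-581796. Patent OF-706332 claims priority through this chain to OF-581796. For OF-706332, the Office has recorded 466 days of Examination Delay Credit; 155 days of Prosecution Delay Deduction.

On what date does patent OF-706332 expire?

Earliest priority filing: 25 May 2007.
Base term: 25 May 2007 + 23 years → 25 May 2030.
Examination Delay Credit: +466 days → 3 September 2031.
Prosecution Delay Deduction: −155 days → 1 April 2031.

2031-04-01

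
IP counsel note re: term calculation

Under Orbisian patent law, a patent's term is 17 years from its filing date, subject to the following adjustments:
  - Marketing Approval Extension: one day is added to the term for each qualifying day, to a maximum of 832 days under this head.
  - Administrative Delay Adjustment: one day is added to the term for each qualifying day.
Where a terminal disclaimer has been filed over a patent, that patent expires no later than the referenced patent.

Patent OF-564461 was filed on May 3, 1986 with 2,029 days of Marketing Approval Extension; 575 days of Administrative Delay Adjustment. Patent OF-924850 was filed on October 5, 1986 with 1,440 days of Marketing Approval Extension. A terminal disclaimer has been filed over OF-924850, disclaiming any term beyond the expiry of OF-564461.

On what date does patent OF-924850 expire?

January 14, 2006

Natural term of OF-924850:
  Base: filing + 17 years → 5 October 2003.
  Marketing Approval Extension: 1440 days claimed exceeds the 832-day cap, so +832 days → 14 January 2006.
Expiry of referenced patent OF-564461:
  Base: filing + 17 years → 3 May 2003.
  Marketing Approval Extension: 2029 days claimed exceeds the 832-day cap, so +832 days → 12 August 2005.
  Administrative Delay Adjustment: +575 days → 10 March 2007.
Terminal disclaimer: OF-924850 expires on the earlier of 14 January 2006 and 10 March 2007.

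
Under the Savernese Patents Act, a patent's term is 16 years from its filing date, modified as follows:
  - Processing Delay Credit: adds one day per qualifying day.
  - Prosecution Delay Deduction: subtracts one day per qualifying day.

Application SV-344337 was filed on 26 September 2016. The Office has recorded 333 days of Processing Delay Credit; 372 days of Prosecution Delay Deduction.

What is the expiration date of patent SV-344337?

2032-08-18

Base term: filing date + 16 years → 26 September 2032.
Processing Delay Credit: +333 days → 25 August 2033.
Prosecution Delay Deduction: −372 days → 18 August 2032.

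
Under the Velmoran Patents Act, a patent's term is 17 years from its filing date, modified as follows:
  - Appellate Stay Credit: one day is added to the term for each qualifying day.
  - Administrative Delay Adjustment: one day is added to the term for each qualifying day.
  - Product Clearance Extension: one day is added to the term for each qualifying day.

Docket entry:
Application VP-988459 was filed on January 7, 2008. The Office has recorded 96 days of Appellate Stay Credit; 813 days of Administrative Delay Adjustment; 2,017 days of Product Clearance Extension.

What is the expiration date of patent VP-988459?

January 11, 2033

Base term: filing date + 17 years → 7 January 2025.
Appellate Stay Credit: +96 days → 13 April 2025.
Administrative Delay Adjustment: +813 days → 5 July 2027.
Product Clearance Extension: +2017 days → 11 January 2033.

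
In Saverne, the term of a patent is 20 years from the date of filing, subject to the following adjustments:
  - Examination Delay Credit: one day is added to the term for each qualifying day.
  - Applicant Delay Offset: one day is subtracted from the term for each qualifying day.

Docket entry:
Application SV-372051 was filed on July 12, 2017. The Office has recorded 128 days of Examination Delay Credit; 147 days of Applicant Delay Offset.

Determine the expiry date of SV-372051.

June 23, 2037

Base term: filing date + 20 years → 12 July 2037.
Examination Delay Credit: +128 days → 17 November 2037.
Applicant Delay Offset: −147 days → 23 June 2037.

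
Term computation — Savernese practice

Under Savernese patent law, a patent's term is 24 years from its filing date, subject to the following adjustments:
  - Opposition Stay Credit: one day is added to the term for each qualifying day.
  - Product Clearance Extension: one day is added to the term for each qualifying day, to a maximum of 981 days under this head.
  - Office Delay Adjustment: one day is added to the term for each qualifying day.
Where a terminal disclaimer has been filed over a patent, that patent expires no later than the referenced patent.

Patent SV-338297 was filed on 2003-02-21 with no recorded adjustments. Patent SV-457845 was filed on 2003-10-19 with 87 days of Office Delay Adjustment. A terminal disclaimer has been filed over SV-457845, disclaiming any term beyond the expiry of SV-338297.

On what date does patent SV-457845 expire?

February 21, 2027

Natural term of SV-457845:
  Base: filing + 24 years → 19 October 2027.
  Office Delay Adjustment: +87 days → 14 January 2028.
Expiry of referenced patent SV-338297:
  Base: filing + 24 years → 21 February 2027.
Terminal disclaimer: SV-457845 expires on the earlier of 14 January 2028 and 21 February 2027.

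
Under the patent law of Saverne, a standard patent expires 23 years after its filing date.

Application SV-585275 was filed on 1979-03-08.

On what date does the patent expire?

Filing date + 23 years → 8 March 2002.

March 8, 2002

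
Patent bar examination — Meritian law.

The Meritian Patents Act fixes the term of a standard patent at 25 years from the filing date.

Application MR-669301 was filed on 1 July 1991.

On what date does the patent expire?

July 1, 2016

Filing date + 25 years → 1 July 2016.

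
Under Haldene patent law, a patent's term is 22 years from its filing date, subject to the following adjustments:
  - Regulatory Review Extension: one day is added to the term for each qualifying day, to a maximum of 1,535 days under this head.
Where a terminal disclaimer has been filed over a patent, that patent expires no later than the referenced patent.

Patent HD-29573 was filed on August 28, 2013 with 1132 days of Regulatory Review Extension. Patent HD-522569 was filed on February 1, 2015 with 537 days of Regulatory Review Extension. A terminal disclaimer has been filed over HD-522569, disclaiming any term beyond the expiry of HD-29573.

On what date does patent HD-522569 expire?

Natural term of HD-522569:
  Base: filing + 22 years → 1 February 2037.
  Regulatory Review Extension: 537 days (within the 1535-day cap) → +537 days → 23 July 2038.
Expiry of referenced patent HD-29573:
  Base: filing + 22 years → 28 August 2035.
  Regulatory Review Extension: 1132 days (within the 1535-day cap) → +1132 days → 3 October 2038.
Terminal disclaimer: HD-522569 expires on the earlier of 23 July 2038 and 3 October 2038.

July 23, 2038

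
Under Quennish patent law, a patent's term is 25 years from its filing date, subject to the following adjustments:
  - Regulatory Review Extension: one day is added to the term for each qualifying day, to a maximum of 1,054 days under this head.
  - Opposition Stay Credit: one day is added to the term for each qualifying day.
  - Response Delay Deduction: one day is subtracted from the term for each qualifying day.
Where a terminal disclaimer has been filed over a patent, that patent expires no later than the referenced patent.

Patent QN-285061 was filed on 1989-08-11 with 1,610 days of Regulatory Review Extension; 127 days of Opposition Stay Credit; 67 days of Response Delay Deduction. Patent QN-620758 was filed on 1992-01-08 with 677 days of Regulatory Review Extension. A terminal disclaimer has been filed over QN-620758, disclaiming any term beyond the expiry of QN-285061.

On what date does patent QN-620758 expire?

Natural term of QN-620758:
  Base: filing + 25 years → 8 January 2017.
  Regulatory Review Extension: 677 days (within the 1054-day cap) → +677 days → 16 November 2018.
Expiry of referenced patent QN-285061:
  Base: filing + 25 years → 11 August 2014.
  Regulatory Review Extension: 1610 days claimed exceeds the 1054-day cap, so +1054 days → 30 June 2017.
  Opposition Stay Credit: +127 days → 4 November 2017.
  Response Delay Deduction: −67 days → 29 August 2017.
Terminal disclaimer: QN-620758 expires on the earlier of 16 November 2018 and 29 August 2017.

August 29, 2017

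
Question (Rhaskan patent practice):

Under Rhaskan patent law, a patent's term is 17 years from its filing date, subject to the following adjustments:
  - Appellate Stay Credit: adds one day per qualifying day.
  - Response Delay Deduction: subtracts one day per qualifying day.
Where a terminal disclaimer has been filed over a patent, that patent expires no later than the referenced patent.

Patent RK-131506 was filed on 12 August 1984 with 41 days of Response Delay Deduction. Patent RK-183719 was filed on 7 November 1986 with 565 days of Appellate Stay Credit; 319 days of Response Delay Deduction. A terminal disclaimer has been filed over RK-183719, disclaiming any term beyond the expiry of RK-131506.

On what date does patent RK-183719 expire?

July 2, 2001

Natural term of RK-183719:
  Base: filing + 17 years → 7 November 2003.
  Appellate Stay Credit: +565 days → 25 May 2005.
  Response Delay Deduction: −319 days → 10 July 2004.
Expiry of referenced patent RK-131506:
  Base: filing + 17 years → 12 August 2001.
  Response Delay Deduction: −41 days → 2 July 2001.
Terminal disclaimer: RK-183719 expires on the earlier of 10 July 2004 and 2 July 2001.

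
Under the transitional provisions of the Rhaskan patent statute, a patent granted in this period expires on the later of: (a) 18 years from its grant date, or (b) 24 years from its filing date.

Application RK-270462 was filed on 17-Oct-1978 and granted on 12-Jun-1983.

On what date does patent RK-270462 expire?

2002-10-17

(a) grant + 18 years → 12 June 2001.
(b) filing + 24 years → 17 October 2002.
Later of the two: 17 October 2002.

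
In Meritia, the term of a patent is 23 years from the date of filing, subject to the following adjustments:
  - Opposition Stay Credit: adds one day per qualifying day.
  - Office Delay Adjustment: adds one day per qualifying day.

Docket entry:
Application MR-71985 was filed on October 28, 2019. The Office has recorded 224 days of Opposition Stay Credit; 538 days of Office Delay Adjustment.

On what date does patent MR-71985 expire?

Base term: filing date + 23 years → 28 October 2042.
Opposition Stay Credit: +224 days → 9 June 2043.
Office Delay Adjustment: +538 days → 28 November 2044.

2044-11-28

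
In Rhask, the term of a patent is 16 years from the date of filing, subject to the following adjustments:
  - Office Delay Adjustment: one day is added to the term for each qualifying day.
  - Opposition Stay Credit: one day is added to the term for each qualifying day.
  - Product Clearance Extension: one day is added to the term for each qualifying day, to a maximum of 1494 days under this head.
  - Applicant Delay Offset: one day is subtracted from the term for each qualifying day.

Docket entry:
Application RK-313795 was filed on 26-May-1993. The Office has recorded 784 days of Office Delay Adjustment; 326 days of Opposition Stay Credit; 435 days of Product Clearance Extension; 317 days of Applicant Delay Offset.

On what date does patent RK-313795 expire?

October 5, 2012

Base term: filing date + 16 years → 26 May 2009.
Office Delay Adjustment: +784 days → 19 July 2011.
Opposition Stay Credit: +326 days → 9 June 2012.
Product Clearance Extension: 435 days (within the 1494-day cap) → +435 days → 18 August 2013.
Applicant Delay Offset: −317 days → 5 October 2012.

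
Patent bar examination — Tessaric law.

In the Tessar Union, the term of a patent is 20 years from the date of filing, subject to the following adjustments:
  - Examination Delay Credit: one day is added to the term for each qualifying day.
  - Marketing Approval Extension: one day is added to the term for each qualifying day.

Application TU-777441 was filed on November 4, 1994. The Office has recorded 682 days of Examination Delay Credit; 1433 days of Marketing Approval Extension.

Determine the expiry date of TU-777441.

August 19, 2020

Base term: filing date + 20 years → 4 November 2014.
Examination Delay Credit: +682 days → 16 September 2016.
Marketing Approval Extension: +1433 days → 19 August 2020.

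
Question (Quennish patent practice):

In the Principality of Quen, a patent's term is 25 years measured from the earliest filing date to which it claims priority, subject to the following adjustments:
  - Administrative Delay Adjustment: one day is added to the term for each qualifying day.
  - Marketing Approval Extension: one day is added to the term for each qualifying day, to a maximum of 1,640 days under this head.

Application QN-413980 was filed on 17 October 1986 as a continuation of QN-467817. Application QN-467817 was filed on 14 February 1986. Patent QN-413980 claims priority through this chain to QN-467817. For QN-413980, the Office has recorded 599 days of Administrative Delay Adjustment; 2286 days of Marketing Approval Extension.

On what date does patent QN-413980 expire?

April 2, 2017

Earliest priority filing: 14 February 1986.
Base term: 14 February 1986 + 25 years → 14 February 2011.
Administrative Delay Adjustment: +599 days → 5 October 2012.
Marketing Approval Extension: 2286 days claimed exceeds the 1640-day cap, so +1640 days → 2 April 2017.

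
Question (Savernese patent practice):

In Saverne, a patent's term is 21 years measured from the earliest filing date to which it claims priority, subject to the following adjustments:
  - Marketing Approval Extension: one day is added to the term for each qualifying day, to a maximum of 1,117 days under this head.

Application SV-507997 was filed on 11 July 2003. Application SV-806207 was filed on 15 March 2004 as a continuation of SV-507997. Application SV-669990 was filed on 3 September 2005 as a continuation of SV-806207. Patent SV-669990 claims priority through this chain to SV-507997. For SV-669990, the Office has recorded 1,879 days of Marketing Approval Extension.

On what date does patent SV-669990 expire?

August 2, 2027

Earliest priority filing: 11 July 2003.
Base term: 11 July 2003 + 21 years → 11 July 2024.
Marketing Approval Extension: 1879 days claimed exceeds the 1117-day cap, so +1117 days → 2 August 2027.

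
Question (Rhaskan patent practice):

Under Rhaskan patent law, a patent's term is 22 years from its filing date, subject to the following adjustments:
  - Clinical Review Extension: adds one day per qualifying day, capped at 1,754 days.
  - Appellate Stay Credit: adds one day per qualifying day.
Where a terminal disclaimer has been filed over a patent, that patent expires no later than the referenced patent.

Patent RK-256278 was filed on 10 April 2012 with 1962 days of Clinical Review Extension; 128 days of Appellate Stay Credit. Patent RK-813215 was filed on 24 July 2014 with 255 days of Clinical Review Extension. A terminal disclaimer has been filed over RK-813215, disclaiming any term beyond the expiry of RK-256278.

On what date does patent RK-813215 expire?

April 5, 2037

Natural term of RK-813215:
  Base: filing + 22 years → 24 July 2036.
  Clinical Review Extension: 255 days (within the 1754-day cap) → +255 days → 5 April 2037.
Expiry of referenced patent RK-256278:
  Base: filing + 22 years → 10 April 2034.
  Clinical Review Extension: 1962 days claimed exceeds the 1754-day cap, so +1754 days → 28 January 2039.
  Appellate Stay Credit: +128 days → 5 June 2039.
Terminal disclaimer: RK-813215 expires on the earlier of 5 April 2037 and 5 June 2039.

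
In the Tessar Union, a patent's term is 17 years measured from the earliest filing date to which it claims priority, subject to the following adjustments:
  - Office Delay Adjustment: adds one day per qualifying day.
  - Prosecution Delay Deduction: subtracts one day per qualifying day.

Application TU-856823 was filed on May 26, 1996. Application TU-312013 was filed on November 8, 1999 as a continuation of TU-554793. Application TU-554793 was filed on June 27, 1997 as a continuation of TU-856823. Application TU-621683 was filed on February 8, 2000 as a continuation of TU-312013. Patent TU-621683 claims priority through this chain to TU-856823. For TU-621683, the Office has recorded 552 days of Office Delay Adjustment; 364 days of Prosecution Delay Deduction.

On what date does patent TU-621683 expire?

Earliest priority filing: 26 May 1996.
Base term: 26 May 1996 + 17 years → 26 May 2013.
Office Delay Adjustment: +552 days → 29 November 2014.
Prosecution Delay Deduction: −364 days → 30 November 2013.

2013-11-30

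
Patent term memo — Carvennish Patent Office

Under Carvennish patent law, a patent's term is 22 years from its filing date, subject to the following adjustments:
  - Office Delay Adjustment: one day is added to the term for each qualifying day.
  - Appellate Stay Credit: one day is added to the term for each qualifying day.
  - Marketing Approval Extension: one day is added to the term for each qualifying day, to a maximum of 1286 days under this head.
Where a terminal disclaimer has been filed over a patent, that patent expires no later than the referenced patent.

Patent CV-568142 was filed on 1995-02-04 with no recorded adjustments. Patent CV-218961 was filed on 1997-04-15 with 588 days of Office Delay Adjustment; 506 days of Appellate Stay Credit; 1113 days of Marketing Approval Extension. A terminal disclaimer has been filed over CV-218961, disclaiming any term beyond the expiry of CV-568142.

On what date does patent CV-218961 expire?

Natural term of CV-218961:
  Base: filing + 22 years → 15 April 2019.
  Office Delay Adjustment: +588 days → 23 November 2020.
  Appellate Stay Credit: +506 days → 13 April 2022.
  Marketing Approval Extension: 1113 days (within the 1286-day cap) → +1113 days → 30 April 2025.
Expiry of referenced patent CV-568142:
  Base: filing + 22 years → 4 February 2017.
Terminal disclaimer: CV-218961 expires on the earlier of 30 April 2025 and 4 February 2017.

February 4, 2017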